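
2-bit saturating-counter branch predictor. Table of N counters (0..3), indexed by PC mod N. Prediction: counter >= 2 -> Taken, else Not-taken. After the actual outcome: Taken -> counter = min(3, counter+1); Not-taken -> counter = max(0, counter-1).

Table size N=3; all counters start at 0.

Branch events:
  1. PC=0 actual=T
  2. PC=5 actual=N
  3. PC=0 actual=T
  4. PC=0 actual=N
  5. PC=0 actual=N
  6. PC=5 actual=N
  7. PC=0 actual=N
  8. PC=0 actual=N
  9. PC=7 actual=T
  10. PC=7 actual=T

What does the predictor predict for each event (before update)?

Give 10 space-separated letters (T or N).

Ev 1: PC=0 idx=0 pred=N actual=T -> ctr[0]=1
Ev 2: PC=5 idx=2 pred=N actual=N -> ctr[2]=0
Ev 3: PC=0 idx=0 pred=N actual=T -> ctr[0]=2
Ev 4: PC=0 idx=0 pred=T actual=N -> ctr[0]=1
Ev 5: PC=0 idx=0 pred=N actual=N -> ctr[0]=0
Ev 6: PC=5 idx=2 pred=N actual=N -> ctr[2]=0
Ev 7: PC=0 idx=0 pred=N actual=N -> ctr[0]=0
Ev 8: PC=0 idx=0 pred=N actual=N -> ctr[0]=0
Ev 9: PC=7 idx=1 pred=N actual=T -> ctr[1]=1
Ev 10: PC=7 idx=1 pred=N actual=T -> ctr[1]=2

Answer: N N N T N N N N N N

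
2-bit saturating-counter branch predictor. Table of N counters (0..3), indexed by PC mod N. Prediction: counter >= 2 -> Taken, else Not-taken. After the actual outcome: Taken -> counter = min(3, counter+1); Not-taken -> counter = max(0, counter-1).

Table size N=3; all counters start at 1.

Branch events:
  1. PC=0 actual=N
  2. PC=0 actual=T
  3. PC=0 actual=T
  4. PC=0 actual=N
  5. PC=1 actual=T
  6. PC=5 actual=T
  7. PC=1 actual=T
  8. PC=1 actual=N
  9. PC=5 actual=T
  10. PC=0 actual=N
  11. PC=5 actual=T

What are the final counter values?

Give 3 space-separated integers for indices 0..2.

Ev 1: PC=0 idx=0 pred=N actual=N -> ctr[0]=0
Ev 2: PC=0 idx=0 pred=N actual=T -> ctr[0]=1
Ev 3: PC=0 idx=0 pred=N actual=T -> ctr[0]=2
Ev 4: PC=0 idx=0 pred=T actual=N -> ctr[0]=1
Ev 5: PC=1 idx=1 pred=N actual=T -> ctr[1]=2
Ev 6: PC=5 idx=2 pred=N actual=T -> ctr[2]=2
Ev 7: PC=1 idx=1 pred=T actual=T -> ctr[1]=3
Ev 8: PC=1 idx=1 pred=T actual=N -> ctr[1]=2
Ev 9: PC=5 idx=2 pred=T actual=T -> ctr[2]=3
Ev 10: PC=0 idx=0 pred=N actual=N -> ctr[0]=0
Ev 11: PC=5 idx=2 pred=T actual=T -> ctr[2]=3

Answer: 0 2 3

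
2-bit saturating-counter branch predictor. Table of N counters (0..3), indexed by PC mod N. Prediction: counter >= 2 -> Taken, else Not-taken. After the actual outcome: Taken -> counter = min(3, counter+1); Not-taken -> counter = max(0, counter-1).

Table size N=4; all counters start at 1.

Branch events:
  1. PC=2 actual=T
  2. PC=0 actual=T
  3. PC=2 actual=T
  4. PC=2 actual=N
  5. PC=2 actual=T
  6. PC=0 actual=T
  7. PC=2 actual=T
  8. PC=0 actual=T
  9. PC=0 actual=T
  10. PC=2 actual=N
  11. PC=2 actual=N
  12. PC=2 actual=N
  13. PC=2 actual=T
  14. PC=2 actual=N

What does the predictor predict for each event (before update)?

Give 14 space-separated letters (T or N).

Answer: N N T T T T T T T T T N N N

Derivation:
Ev 1: PC=2 idx=2 pred=N actual=T -> ctr[2]=2
Ev 2: PC=0 idx=0 pred=N actual=T -> ctr[0]=2
Ev 3: PC=2 idx=2 pred=T actual=T -> ctr[2]=3
Ev 4: PC=2 idx=2 pred=T actual=N -> ctr[2]=2
Ev 5: PC=2 idx=2 pred=T actual=T -> ctr[2]=3
Ev 6: PC=0 idx=0 pred=T actual=T -> ctr[0]=3
Ev 7: PC=2 idx=2 pred=T actual=T -> ctr[2]=3
Ev 8: PC=0 idx=0 pred=T actual=T -> ctr[0]=3
Ev 9: PC=0 idx=0 pred=T actual=T -> ctr[0]=3
Ev 10: PC=2 idx=2 pred=T actual=N -> ctr[2]=2
Ev 11: PC=2 idx=2 pred=T actual=N -> ctr[2]=1
Ev 12: PC=2 idx=2 pred=N actual=N -> ctr[2]=0
Ev 13: PC=2 idx=2 pred=N actual=T -> ctr[2]=1
Ev 14: PC=2 idx=2 pred=N actual=N -> ctr[2]=0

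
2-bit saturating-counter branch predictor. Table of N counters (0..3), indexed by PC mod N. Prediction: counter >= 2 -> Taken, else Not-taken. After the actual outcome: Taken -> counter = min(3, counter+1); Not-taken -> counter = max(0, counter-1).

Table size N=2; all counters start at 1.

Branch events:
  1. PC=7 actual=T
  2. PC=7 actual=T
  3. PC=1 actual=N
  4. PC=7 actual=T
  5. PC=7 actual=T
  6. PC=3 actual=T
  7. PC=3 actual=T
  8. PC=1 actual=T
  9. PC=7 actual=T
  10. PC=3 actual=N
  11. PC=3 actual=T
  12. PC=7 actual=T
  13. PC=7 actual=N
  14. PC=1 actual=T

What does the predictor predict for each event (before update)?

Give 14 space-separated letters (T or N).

Ev 1: PC=7 idx=1 pred=N actual=T -> ctr[1]=2
Ev 2: PC=7 idx=1 pred=T actual=T -> ctr[1]=3
Ev 3: PC=1 idx=1 pred=T actual=N -> ctr[1]=2
Ev 4: PC=7 idx=1 pred=T actual=T -> ctr[1]=3
Ev 5: PC=7 idx=1 pred=T actual=T -> ctr[1]=3
Ev 6: PC=3 idx=1 pred=T actual=T -> ctr[1]=3
Ev 7: PC=3 idx=1 pred=T actual=T -> ctr[1]=3
Ev 8: PC=1 idx=1 pred=T actual=T -> ctr[1]=3
Ev 9: PC=7 idx=1 pred=T actual=T -> ctr[1]=3
Ev 10: PC=3 idx=1 pred=T actual=N -> ctr[1]=2
Ev 11: PC=3 idx=1 pred=T actual=T -> ctr[1]=3
Ev 12: PC=7 idx=1 pred=T actual=T -> ctr[1]=3
Ev 13: PC=7 idx=1 pred=T actual=N -> ctr[1]=2
Ev 14: PC=1 idx=1 pred=T actual=T -> ctr[1]=3

Answer: N T T T T T T T T T T T T T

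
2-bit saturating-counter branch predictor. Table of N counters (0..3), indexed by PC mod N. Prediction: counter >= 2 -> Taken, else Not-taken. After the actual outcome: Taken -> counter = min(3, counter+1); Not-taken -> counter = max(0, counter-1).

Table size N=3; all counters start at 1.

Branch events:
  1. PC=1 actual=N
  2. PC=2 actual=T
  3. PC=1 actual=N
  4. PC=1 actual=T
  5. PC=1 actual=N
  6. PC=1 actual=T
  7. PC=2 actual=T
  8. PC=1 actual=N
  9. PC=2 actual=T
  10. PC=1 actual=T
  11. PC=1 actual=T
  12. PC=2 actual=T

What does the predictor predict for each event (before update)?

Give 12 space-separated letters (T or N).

Ev 1: PC=1 idx=1 pred=N actual=N -> ctr[1]=0
Ev 2: PC=2 idx=2 pred=N actual=T -> ctr[2]=2
Ev 3: PC=1 idx=1 pred=N actual=N -> ctr[1]=0
Ev 4: PC=1 idx=1 pred=N actual=T -> ctr[1]=1
Ev 5: PC=1 idx=1 pred=N actual=N -> ctr[1]=0
Ev 6: PC=1 idx=1 pred=N actual=T -> ctr[1]=1
Ev 7: PC=2 idx=2 pred=T actual=T -> ctr[2]=3
Ev 8: PC=1 idx=1 pred=N actual=N -> ctr[1]=0
Ev 9: PC=2 idx=2 pred=T actual=T -> ctr[2]=3
Ev 10: PC=1 idx=1 pred=N actual=T -> ctr[1]=1
Ev 11: PC=1 idx=1 pred=N actual=T -> ctr[1]=2
Ev 12: PC=2 idx=2 pred=T actual=T -> ctr[2]=3

Answer: N N N N N N T N T N N T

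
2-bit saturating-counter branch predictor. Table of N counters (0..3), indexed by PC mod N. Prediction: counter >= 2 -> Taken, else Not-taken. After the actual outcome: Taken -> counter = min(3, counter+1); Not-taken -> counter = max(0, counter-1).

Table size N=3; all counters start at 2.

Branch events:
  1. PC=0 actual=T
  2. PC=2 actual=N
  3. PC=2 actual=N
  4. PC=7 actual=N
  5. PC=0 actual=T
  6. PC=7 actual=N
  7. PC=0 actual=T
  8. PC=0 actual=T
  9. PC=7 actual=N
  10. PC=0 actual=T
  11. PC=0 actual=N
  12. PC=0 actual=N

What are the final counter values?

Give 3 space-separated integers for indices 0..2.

Ev 1: PC=0 idx=0 pred=T actual=T -> ctr[0]=3
Ev 2: PC=2 idx=2 pred=T actual=N -> ctr[2]=1
Ev 3: PC=2 idx=2 pred=N actual=N -> ctr[2]=0
Ev 4: PC=7 idx=1 pred=T actual=N -> ctr[1]=1
Ev 5: PC=0 idx=0 pred=T actual=T -> ctr[0]=3
Ev 6: PC=7 idx=1 pred=N actual=N -> ctr[1]=0
Ev 7: PC=0 idx=0 pred=T actual=T -> ctr[0]=3
Ev 8: PC=0 idx=0 pred=T actual=T -> ctr[0]=3
Ev 9: PC=7 idx=1 pred=N actual=N -> ctr[1]=0
Ev 10: PC=0 idx=0 pred=T actual=T -> ctr[0]=3
Ev 11: PC=0 idx=0 pred=T actual=N -> ctr[0]=2
Ev 12: PC=0 idx=0 pred=T actual=N -> ctr[0]=1

Answer: 1 0 0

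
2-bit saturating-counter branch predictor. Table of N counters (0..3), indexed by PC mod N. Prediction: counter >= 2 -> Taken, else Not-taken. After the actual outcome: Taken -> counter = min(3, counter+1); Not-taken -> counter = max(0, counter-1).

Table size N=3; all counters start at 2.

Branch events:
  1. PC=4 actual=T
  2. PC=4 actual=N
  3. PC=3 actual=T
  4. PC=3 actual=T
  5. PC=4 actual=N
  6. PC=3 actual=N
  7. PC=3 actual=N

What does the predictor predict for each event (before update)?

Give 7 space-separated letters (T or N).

Answer: T T T T T T T

Derivation:
Ev 1: PC=4 idx=1 pred=T actual=T -> ctr[1]=3
Ev 2: PC=4 idx=1 pred=T actual=N -> ctr[1]=2
Ev 3: PC=3 idx=0 pred=T actual=T -> ctr[0]=3
Ev 4: PC=3 idx=0 pred=T actual=T -> ctr[0]=3
Ev 5: PC=4 idx=1 pred=T actual=N -> ctr[1]=1
Ev 6: PC=3 idx=0 pred=T actual=N -> ctr[0]=2
Ev 7: PC=3 idx=0 pred=T actual=N -> ctr[0]=1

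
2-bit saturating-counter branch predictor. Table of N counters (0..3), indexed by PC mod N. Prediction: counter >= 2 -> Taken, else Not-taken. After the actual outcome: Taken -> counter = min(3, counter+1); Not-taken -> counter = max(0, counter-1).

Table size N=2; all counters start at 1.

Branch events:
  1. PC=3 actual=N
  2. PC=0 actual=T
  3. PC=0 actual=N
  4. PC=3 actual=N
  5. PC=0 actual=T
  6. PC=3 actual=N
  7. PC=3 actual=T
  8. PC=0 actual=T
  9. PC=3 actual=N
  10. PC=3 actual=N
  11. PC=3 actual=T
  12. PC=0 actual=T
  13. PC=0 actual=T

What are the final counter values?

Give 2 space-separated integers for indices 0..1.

Answer: 3 1

Derivation:
Ev 1: PC=3 idx=1 pred=N actual=N -> ctr[1]=0
Ev 2: PC=0 idx=0 pred=N actual=T -> ctr[0]=2
Ev 3: PC=0 idx=0 pred=T actual=N -> ctr[0]=1
Ev 4: PC=3 idx=1 pred=N actual=N -> ctr[1]=0
Ev 5: PC=0 idx=0 pred=N actual=T -> ctr[0]=2
Ev 6: PC=3 idx=1 pred=N actual=N -> ctr[1]=0
Ev 7: PC=3 idx=1 pred=N actual=T -> ctr[1]=1
Ev 8: PC=0 idx=0 pred=T actual=T -> ctr[0]=3
Ev 9: PC=3 idx=1 pred=N actual=N -> ctr[1]=0
Ev 10: PC=3 idx=1 pred=N actual=N -> ctr[1]=0
Ev 11: PC=3 idx=1 pred=N actual=T -> ctr[1]=1
Ev 12: PC=0 idx=0 pred=T actual=T -> ctr[0]=3
Ev 13: PC=0 idx=0 pred=T actual=T -> ctr[0]=3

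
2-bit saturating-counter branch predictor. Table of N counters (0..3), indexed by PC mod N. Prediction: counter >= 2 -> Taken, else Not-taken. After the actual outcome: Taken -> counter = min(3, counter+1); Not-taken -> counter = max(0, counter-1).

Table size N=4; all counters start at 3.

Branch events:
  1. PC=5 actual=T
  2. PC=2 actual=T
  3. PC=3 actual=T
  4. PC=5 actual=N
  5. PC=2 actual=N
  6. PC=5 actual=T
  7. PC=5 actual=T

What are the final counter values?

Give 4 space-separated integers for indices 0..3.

Ev 1: PC=5 idx=1 pred=T actual=T -> ctr[1]=3
Ev 2: PC=2 idx=2 pred=T actual=T -> ctr[2]=3
Ev 3: PC=3 idx=3 pred=T actual=T -> ctr[3]=3
Ev 4: PC=5 idx=1 pred=T actual=N -> ctr[1]=2
Ev 5: PC=2 idx=2 pred=T actual=N -> ctr[2]=2
Ev 6: PC=5 idx=1 pred=T actual=T -> ctr[1]=3
Ev 7: PC=5 idx=1 pred=T actual=T -> ctr[1]=3

Answer: 3 3 2 3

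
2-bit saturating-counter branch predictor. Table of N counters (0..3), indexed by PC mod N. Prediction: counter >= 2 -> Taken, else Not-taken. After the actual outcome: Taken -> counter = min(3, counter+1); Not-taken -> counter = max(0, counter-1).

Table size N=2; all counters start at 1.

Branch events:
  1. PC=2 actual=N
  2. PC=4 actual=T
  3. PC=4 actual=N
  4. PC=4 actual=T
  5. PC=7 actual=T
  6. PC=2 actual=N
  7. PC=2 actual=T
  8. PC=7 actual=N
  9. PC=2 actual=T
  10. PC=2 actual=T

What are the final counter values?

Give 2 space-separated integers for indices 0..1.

Answer: 3 1

Derivation:
Ev 1: PC=2 idx=0 pred=N actual=N -> ctr[0]=0
Ev 2: PC=4 idx=0 pred=N actual=T -> ctr[0]=1
Ev 3: PC=4 idx=0 pred=N actual=N -> ctr[0]=0
Ev 4: PC=4 idx=0 pred=N actual=T -> ctr[0]=1
Ev 5: PC=7 idx=1 pred=N actual=T -> ctr[1]=2
Ev 6: PC=2 idx=0 pred=N actual=N -> ctr[0]=0
Ev 7: PC=2 idx=0 pred=N actual=T -> ctr[0]=1
Ev 8: PC=7 idx=1 pred=T actual=N -> ctr[1]=1
Ev 9: PC=2 idx=0 pred=N actual=T -> ctr[0]=2
Ev 10: PC=2 idx=0 pred=T actual=T -> ctr[0]=3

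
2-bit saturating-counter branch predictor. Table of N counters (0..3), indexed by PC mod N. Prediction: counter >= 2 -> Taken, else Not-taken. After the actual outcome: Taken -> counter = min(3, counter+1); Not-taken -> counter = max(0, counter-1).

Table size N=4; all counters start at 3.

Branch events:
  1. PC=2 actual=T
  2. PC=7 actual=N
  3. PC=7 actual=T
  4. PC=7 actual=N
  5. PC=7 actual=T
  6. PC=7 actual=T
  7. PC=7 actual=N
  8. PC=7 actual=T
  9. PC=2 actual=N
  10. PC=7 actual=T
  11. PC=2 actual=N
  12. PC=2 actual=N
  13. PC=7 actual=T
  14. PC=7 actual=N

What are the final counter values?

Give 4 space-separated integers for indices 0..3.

Ev 1: PC=2 idx=2 pred=T actual=T -> ctr[2]=3
Ev 2: PC=7 idx=3 pred=T actual=N -> ctr[3]=2
Ev 3: PC=7 idx=3 pred=T actual=T -> ctr[3]=3
Ev 4: PC=7 idx=3 pred=T actual=N -> ctr[3]=2
Ev 5: PC=7 idx=3 pred=T actual=T -> ctr[3]=3
Ev 6: PC=7 idx=3 pred=T actual=T -> ctr[3]=3
Ev 7: PC=7 idx=3 pred=T actual=N -> ctr[3]=2
Ev 8: PC=7 idx=3 pred=T actual=T -> ctr[3]=3
Ev 9: PC=2 idx=2 pred=T actual=N -> ctr[2]=2
Ev 10: PC=7 idx=3 pred=T actual=T -> ctr[3]=3
Ev 11: PC=2 idx=2 pred=T actual=N -> ctr[2]=1
Ev 12: PC=2 idx=2 pred=N actual=N -> ctr[2]=0
Ev 13: PC=7 idx=3 pred=T actual=T -> ctr[3]=3
Ev 14: PC=7 idx=3 pred=T actual=N -> ctr[3]=2

Answer: 3 3 0 2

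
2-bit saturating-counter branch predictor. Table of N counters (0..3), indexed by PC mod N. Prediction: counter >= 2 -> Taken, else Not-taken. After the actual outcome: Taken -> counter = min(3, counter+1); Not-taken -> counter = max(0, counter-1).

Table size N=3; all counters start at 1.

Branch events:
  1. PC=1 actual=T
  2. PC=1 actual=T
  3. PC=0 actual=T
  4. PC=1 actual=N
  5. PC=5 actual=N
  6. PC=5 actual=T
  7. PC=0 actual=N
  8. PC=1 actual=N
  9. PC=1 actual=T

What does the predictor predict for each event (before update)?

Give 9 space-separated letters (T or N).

Answer: N T N T N N T T N

Derivation:
Ev 1: PC=1 idx=1 pred=N actual=T -> ctr[1]=2
Ev 2: PC=1 idx=1 pred=T actual=T -> ctr[1]=3
Ev 3: PC=0 idx=0 pred=N actual=T -> ctr[0]=2
Ev 4: PC=1 idx=1 pred=T actual=N -> ctr[1]=2
Ev 5: PC=5 idx=2 pred=N actual=N -> ctr[2]=0
Ev 6: PC=5 idx=2 pred=N actual=T -> ctr[2]=1
Ev 7: PC=0 idx=0 pred=T actual=N -> ctr[0]=1
Ev 8: PC=1 idx=1 pred=T actual=N -> ctr[1]=1
Ev 9: PC=1 idx=1 pred=N actual=T -> ctr[1]=2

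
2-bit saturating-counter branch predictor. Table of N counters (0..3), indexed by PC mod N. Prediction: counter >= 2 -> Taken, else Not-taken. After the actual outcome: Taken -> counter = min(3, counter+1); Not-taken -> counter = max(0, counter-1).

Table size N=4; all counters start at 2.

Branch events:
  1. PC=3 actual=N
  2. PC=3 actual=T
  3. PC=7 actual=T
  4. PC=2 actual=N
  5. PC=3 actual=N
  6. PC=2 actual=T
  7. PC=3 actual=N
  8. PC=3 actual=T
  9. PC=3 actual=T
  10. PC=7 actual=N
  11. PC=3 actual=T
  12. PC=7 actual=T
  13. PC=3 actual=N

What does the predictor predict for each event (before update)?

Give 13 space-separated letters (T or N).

Ev 1: PC=3 idx=3 pred=T actual=N -> ctr[3]=1
Ev 2: PC=3 idx=3 pred=N actual=T -> ctr[3]=2
Ev 3: PC=7 idx=3 pred=T actual=T -> ctr[3]=3
Ev 4: PC=2 idx=2 pred=T actual=N -> ctr[2]=1
Ev 5: PC=3 idx=3 pred=T actual=N -> ctr[3]=2
Ev 6: PC=2 idx=2 pred=N actual=T -> ctr[2]=2
Ev 7: PC=3 idx=3 pred=T actual=N -> ctr[3]=1
Ev 8: PC=3 idx=3 pred=N actual=T -> ctr[3]=2
Ev 9: PC=3 idx=3 pred=T actual=T -> ctr[3]=3
Ev 10: PC=7 idx=3 pred=T actual=N -> ctr[3]=2
Ev 11: PC=3 idx=3 pred=T actual=T -> ctr[3]=3
Ev 12: PC=7 idx=3 pred=T actual=T -> ctr[3]=3
Ev 13: PC=3 idx=3 pred=T actual=N -> ctr[3]=2

Answer: T N T T T N T N T T T T T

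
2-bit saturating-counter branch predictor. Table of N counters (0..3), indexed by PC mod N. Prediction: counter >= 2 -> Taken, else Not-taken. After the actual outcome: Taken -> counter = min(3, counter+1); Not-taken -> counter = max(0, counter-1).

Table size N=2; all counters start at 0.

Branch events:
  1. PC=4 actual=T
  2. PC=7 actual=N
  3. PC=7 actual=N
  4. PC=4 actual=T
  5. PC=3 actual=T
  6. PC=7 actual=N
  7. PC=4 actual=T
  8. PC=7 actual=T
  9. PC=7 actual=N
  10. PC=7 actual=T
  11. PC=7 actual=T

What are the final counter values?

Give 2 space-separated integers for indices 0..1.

Answer: 3 2

Derivation:
Ev 1: PC=4 idx=0 pred=N actual=T -> ctr[0]=1
Ev 2: PC=7 idx=1 pred=N actual=N -> ctr[1]=0
Ev 3: PC=7 idx=1 pred=N actual=N -> ctr[1]=0
Ev 4: PC=4 idx=0 pred=N actual=T -> ctr[0]=2
Ev 5: PC=3 idx=1 pred=N actual=T -> ctr[1]=1
Ev 6: PC=7 idx=1 pred=N actual=N -> ctr[1]=0
Ev 7: PC=4 idx=0 pred=T actual=T -> ctr[0]=3
Ev 8: PC=7 idx=1 pred=N actual=T -> ctr[1]=1
Ev 9: PC=7 idx=1 pred=N actual=N -> ctr[1]=0
Ev 10: PC=7 idx=1 pred=N actual=T -> ctr[1]=1
Ev 11: PC=7 idx=1 pred=N actual=T -> ctr[1]=2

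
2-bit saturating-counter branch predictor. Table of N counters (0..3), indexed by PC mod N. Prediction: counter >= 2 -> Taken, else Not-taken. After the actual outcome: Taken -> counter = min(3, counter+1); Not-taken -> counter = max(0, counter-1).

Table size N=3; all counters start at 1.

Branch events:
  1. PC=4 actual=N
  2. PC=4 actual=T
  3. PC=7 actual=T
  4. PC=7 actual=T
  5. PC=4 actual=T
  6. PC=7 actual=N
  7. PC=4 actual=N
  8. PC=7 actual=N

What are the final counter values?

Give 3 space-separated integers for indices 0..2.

Answer: 1 0 1

Derivation:
Ev 1: PC=4 idx=1 pred=N actual=N -> ctr[1]=0
Ev 2: PC=4 idx=1 pred=N actual=T -> ctr[1]=1
Ev 3: PC=7 idx=1 pred=N actual=T -> ctr[1]=2
Ev 4: PC=7 idx=1 pred=T actual=T -> ctr[1]=3
Ev 5: PC=4 idx=1 pred=T actual=T -> ctr[1]=3
Ev 6: PC=7 idx=1 pred=T actual=N -> ctr[1]=2
Ev 7: PC=4 idx=1 pred=T actual=N -> ctr[1]=1
Ev 8: PC=7 idx=1 pred=N actual=N -> ctr[1]=0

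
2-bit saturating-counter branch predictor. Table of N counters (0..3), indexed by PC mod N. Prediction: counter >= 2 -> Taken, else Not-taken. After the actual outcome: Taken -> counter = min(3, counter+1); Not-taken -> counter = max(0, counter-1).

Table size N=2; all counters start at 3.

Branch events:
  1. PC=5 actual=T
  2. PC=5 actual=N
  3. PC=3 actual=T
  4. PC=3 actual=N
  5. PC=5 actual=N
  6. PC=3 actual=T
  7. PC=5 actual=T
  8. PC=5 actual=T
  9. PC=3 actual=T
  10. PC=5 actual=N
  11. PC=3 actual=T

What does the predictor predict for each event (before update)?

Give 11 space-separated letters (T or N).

Ev 1: PC=5 idx=1 pred=T actual=T -> ctr[1]=3
Ev 2: PC=5 idx=1 pred=T actual=N -> ctr[1]=2
Ev 3: PC=3 idx=1 pred=T actual=T -> ctr[1]=3
Ev 4: PC=3 idx=1 pred=T actual=N -> ctr[1]=2
Ev 5: PC=5 idx=1 pred=T actual=N -> ctr[1]=1
Ev 6: PC=3 idx=1 pred=N actual=T -> ctr[1]=2
Ev 7: PC=5 idx=1 pred=T actual=T -> ctr[1]=3
Ev 8: PC=5 idx=1 pred=T actual=T -> ctr[1]=3
Ev 9: PC=3 idx=1 pred=T actual=T -> ctr[1]=3
Ev 10: PC=5 idx=1 pred=T actual=N -> ctr[1]=2
Ev 11: PC=3 idx=1 pred=T actual=T -> ctr[1]=3

Answer: T T T T T N T T T T T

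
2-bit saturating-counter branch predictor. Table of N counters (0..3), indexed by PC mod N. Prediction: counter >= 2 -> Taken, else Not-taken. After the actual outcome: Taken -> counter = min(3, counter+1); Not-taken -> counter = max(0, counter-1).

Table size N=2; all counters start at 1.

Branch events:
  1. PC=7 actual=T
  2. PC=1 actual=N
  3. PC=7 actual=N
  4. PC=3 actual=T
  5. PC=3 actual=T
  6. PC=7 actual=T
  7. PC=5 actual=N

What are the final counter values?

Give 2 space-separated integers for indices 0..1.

Answer: 1 2

Derivation:
Ev 1: PC=7 idx=1 pred=N actual=T -> ctr[1]=2
Ev 2: PC=1 idx=1 pred=T actual=N -> ctr[1]=1
Ev 3: PC=7 idx=1 pred=N actual=N -> ctr[1]=0
Ev 4: PC=3 idx=1 pred=N actual=T -> ctr[1]=1
Ev 5: PC=3 idx=1 pred=N actual=T -> ctr[1]=2
Ev 6: PC=7 idx=1 pred=T actual=T -> ctr[1]=3
Ev 7: PC=5 idx=1 pred=T actual=N -> ctr[1]=2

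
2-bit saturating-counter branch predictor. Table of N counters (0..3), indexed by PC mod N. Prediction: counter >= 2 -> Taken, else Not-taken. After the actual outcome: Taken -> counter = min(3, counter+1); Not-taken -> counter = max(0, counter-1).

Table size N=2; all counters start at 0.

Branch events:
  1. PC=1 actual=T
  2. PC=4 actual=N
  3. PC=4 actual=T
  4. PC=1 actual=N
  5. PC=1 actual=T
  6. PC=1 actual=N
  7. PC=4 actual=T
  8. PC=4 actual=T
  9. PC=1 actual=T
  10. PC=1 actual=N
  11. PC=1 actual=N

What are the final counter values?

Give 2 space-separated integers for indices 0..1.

Ev 1: PC=1 idx=1 pred=N actual=T -> ctr[1]=1
Ev 2: PC=4 idx=0 pred=N actual=N -> ctr[0]=0
Ev 3: PC=4 idx=0 pred=N actual=T -> ctr[0]=1
Ev 4: PC=1 idx=1 pred=N actual=N -> ctr[1]=0
Ev 5: PC=1 idx=1 pred=N actual=T -> ctr[1]=1
Ev 6: PC=1 idx=1 pred=N actual=N -> ctr[1]=0
Ev 7: PC=4 idx=0 pred=N actual=T -> ctr[0]=2
Ev 8: PC=4 idx=0 pred=T actual=T -> ctr[0]=3
Ev 9: PC=1 idx=1 pred=N actual=T -> ctr[1]=1
Ev 10: PC=1 idx=1 pred=N actual=N -> ctr[1]=0
Ev 11: PC=1 idx=1 pred=N actual=N -> ctr[1]=0

Answer: 3 0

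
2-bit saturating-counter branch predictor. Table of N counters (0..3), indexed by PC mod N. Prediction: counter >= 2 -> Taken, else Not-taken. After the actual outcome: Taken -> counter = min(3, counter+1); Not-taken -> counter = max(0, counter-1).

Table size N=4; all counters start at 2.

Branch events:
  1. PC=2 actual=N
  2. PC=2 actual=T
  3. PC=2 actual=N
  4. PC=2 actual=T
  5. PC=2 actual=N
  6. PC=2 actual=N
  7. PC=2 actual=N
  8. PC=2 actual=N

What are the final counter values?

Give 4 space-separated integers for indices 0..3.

Ev 1: PC=2 idx=2 pred=T actual=N -> ctr[2]=1
Ev 2: PC=2 idx=2 pred=N actual=T -> ctr[2]=2
Ev 3: PC=2 idx=2 pred=T actual=N -> ctr[2]=1
Ev 4: PC=2 idx=2 pred=N actual=T -> ctr[2]=2
Ev 5: PC=2 idx=2 pred=T actual=N -> ctr[2]=1
Ev 6: PC=2 idx=2 pred=N actual=N -> ctr[2]=0
Ev 7: PC=2 idx=2 pred=N actual=N -> ctr[2]=0
Ev 8: PC=2 idx=2 pred=N actual=N -> ctr[2]=0

Answer: 2 2 0 2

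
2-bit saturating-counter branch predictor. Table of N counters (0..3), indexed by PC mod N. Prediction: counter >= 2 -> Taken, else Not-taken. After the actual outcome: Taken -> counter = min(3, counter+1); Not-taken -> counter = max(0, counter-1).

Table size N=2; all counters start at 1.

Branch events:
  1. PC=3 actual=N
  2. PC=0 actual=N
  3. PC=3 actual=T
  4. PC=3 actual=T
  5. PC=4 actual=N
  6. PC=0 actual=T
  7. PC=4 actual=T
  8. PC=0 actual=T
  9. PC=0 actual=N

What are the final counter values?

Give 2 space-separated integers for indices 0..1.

Ev 1: PC=3 idx=1 pred=N actual=N -> ctr[1]=0
Ev 2: PC=0 idx=0 pred=N actual=N -> ctr[0]=0
Ev 3: PC=3 idx=1 pred=N actual=T -> ctr[1]=1
Ev 4: PC=3 idx=1 pred=N actual=T -> ctr[1]=2
Ev 5: PC=4 idx=0 pred=N actual=N -> ctr[0]=0
Ev 6: PC=0 idx=0 pred=N actual=T -> ctr[0]=1
Ev 7: PC=4 idx=0 pred=N actual=T -> ctr[0]=2
Ev 8: PC=0 idx=0 pred=T actual=T -> ctr[0]=3
Ev 9: PC=0 idx=0 pred=T actual=N -> ctr[0]=2

Answer: 2 2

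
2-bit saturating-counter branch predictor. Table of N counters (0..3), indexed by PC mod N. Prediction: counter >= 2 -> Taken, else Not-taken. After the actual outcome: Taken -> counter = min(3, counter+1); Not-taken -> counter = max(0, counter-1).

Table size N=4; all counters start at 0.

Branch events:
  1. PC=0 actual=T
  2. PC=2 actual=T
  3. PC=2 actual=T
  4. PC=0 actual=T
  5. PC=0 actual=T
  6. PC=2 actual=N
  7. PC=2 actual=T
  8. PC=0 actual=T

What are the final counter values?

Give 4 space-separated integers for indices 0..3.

Answer: 3 0 2 0

Derivation:
Ev 1: PC=0 idx=0 pred=N actual=T -> ctr[0]=1
Ev 2: PC=2 idx=2 pred=N actual=T -> ctr[2]=1
Ev 3: PC=2 idx=2 pred=N actual=T -> ctr[2]=2
Ev 4: PC=0 idx=0 pred=N actual=T -> ctr[0]=2
Ev 5: PC=0 idx=0 pred=T actual=T -> ctr[0]=3
Ev 6: PC=2 idx=2 pred=T actual=N -> ctr[2]=1
Ev 7: PC=2 idx=2 pred=N actual=T -> ctr[2]=2
Ev 8: PC=0 idx=0 pred=T actual=T -> ctr[0]=3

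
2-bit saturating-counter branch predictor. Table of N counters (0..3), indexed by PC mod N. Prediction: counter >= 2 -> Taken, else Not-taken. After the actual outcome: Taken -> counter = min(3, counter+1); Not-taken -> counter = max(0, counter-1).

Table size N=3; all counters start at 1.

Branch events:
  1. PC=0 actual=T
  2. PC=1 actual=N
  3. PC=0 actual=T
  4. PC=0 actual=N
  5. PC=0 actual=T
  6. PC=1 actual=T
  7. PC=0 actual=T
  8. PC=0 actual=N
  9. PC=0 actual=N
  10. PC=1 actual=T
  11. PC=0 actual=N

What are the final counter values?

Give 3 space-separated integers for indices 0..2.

Ev 1: PC=0 idx=0 pred=N actual=T -> ctr[0]=2
Ev 2: PC=1 idx=1 pred=N actual=N -> ctr[1]=0
Ev 3: PC=0 idx=0 pred=T actual=T -> ctr[0]=3
Ev 4: PC=0 idx=0 pred=T actual=N -> ctr[0]=2
Ev 5: PC=0 idx=0 pred=T actual=T -> ctr[0]=3
Ev 6: PC=1 idx=1 pred=N actual=T -> ctr[1]=1
Ev 7: PC=0 idx=0 pred=T actual=T -> ctr[0]=3
Ev 8: PC=0 idx=0 pred=T actual=N -> ctr[0]=2
Ev 9: PC=0 idx=0 pred=T actual=N -> ctr[0]=1
Ev 10: PC=1 idx=1 pred=N actual=T -> ctr[1]=2
Ev 11: PC=0 idx=0 pred=N actual=N -> ctr[0]=0

Answer: 0 2 1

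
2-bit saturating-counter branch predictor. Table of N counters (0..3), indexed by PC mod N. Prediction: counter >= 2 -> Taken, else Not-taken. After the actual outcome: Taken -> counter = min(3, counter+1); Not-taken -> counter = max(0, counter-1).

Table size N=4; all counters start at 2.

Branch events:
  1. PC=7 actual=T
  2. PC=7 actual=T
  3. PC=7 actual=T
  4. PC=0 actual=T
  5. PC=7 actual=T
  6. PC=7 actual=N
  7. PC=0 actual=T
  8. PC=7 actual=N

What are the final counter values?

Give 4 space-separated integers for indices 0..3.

Ev 1: PC=7 idx=3 pred=T actual=T -> ctr[3]=3
Ev 2: PC=7 idx=3 pred=T actual=T -> ctr[3]=3
Ev 3: PC=7 idx=3 pred=T actual=T -> ctr[3]=3
Ev 4: PC=0 idx=0 pred=T actual=T -> ctr[0]=3
Ev 5: PC=7 idx=3 pred=T actual=T -> ctr[3]=3
Ev 6: PC=7 idx=3 pred=T actual=N -> ctr[3]=2
Ev 7: PC=0 idx=0 pred=T actual=T -> ctr[0]=3
Ev 8: PC=7 idx=3 pred=T actual=N -> ctr[3]=1

Answer: 3 2 2 1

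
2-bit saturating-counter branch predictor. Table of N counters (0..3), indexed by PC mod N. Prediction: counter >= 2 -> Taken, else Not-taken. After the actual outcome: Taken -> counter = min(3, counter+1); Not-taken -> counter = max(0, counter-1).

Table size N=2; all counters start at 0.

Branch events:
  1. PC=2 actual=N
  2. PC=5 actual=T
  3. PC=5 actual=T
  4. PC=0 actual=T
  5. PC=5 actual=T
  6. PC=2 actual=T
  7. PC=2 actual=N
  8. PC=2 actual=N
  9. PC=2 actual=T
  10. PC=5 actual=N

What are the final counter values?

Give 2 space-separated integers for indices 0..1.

Answer: 1 2

Derivation:
Ev 1: PC=2 idx=0 pred=N actual=N -> ctr[0]=0
Ev 2: PC=5 idx=1 pred=N actual=T -> ctr[1]=1
Ev 3: PC=5 idx=1 pred=N actual=T -> ctr[1]=2
Ev 4: PC=0 idx=0 pred=N actual=T -> ctr[0]=1
Ev 5: PC=5 idx=1 pred=T actual=T -> ctr[1]=3
Ev 6: PC=2 idx=0 pred=N actual=T -> ctr[0]=2
Ev 7: PC=2 idx=0 pred=T actual=N -> ctr[0]=1
Ev 8: PC=2 idx=0 pred=N actual=N -> ctr[0]=0
Ev 9: PC=2 idx=0 pred=N actual=T -> ctr[0]=1
Ev 10: PC=5 idx=1 pred=T actual=N -> ctr[1]=2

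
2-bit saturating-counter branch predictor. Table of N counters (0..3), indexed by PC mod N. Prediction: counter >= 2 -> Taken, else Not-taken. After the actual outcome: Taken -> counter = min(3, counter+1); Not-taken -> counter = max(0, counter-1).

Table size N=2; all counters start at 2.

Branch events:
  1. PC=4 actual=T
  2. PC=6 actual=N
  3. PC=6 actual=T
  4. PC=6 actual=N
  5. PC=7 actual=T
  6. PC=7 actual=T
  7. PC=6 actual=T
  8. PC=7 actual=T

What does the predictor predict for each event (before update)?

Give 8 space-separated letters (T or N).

Answer: T T T T T T T T

Derivation:
Ev 1: PC=4 idx=0 pred=T actual=T -> ctr[0]=3
Ev 2: PC=6 idx=0 pred=T actual=N -> ctr[0]=2
Ev 3: PC=6 idx=0 pred=T actual=T -> ctr[0]=3
Ev 4: PC=6 idx=0 pred=T actual=N -> ctr[0]=2
Ev 5: PC=7 idx=1 pred=T actual=T -> ctr[1]=3
Ev 6: PC=7 idx=1 pred=T actual=T -> ctr[1]=3
Ev 7: PC=6 idx=0 pred=T actual=T -> ctr[0]=3
Ev 8: PC=7 idx=1 pred=T actual=T -> ctr[1]=3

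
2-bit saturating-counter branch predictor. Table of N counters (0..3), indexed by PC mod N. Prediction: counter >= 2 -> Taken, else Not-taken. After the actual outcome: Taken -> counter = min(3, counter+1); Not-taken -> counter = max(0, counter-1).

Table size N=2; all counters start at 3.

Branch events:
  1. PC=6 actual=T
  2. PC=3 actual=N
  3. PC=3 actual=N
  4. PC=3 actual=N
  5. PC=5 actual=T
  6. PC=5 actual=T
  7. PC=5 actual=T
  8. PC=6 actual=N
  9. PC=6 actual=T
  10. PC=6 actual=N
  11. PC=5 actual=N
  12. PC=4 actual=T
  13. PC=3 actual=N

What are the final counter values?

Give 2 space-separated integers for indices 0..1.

Ev 1: PC=6 idx=0 pred=T actual=T -> ctr[0]=3
Ev 2: PC=3 idx=1 pred=T actual=N -> ctr[1]=2
Ev 3: PC=3 idx=1 pred=T actual=N -> ctr[1]=1
Ev 4: PC=3 idx=1 pred=N actual=N -> ctr[1]=0
Ev 5: PC=5 idx=1 pred=N actual=T -> ctr[1]=1
Ev 6: PC=5 idx=1 pred=N actual=T -> ctr[1]=2
Ev 7: PC=5 idx=1 pred=T actual=T -> ctr[1]=3
Ev 8: PC=6 idx=0 pred=T actual=N -> ctr[0]=2
Ev 9: PC=6 idx=0 pred=T actual=T -> ctr[0]=3
Ev 10: PC=6 idx=0 pred=T actual=N -> ctr[0]=2
Ev 11: PC=5 idx=1 pred=T actual=N -> ctr[1]=2
Ev 12: PC=4 idx=0 pred=T actual=T -> ctr[0]=3
Ev 13: PC=3 idx=1 pred=T actual=N -> ctr[1]=1

Answer: 3 1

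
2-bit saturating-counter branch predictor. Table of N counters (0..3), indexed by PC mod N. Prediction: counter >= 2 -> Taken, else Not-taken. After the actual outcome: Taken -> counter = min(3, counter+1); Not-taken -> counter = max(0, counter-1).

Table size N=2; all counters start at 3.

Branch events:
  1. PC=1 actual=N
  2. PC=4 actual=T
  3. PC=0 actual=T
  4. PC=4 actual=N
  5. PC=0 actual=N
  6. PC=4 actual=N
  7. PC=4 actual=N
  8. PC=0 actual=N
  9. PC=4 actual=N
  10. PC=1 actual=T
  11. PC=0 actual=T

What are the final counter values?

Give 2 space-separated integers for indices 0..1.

Ev 1: PC=1 idx=1 pred=T actual=N -> ctr[1]=2
Ev 2: PC=4 idx=0 pred=T actual=T -> ctr[0]=3
Ev 3: PC=0 idx=0 pred=T actual=T -> ctr[0]=3
Ev 4: PC=4 idx=0 pred=T actual=N -> ctr[0]=2
Ev 5: PC=0 idx=0 pred=T actual=N -> ctr[0]=1
Ev 6: PC=4 idx=0 pred=N actual=N -> ctr[0]=0
Ev 7: PC=4 idx=0 pred=N actual=N -> ctr[0]=0
Ev 8: PC=0 idx=0 pred=N actual=N -> ctr[0]=0
Ev 9: PC=4 idx=0 pred=N actual=N -> ctr[0]=0
Ev 10: PC=1 idx=1 pred=T actual=T -> ctr[1]=3
Ev 11: PC=0 idx=0 pred=N actual=T -> ctr[0]=1

Answer: 1 3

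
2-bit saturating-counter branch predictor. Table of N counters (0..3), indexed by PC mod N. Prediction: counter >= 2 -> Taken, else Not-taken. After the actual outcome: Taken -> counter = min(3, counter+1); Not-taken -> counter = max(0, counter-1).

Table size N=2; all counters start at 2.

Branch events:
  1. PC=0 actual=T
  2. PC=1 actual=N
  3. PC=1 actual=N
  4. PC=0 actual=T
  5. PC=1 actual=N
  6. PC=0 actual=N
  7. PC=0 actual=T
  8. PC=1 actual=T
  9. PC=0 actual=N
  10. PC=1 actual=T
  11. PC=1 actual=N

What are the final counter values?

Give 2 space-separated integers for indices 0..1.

Ev 1: PC=0 idx=0 pred=T actual=T -> ctr[0]=3
Ev 2: PC=1 idx=1 pred=T actual=N -> ctr[1]=1
Ev 3: PC=1 idx=1 pred=N actual=N -> ctr[1]=0
Ev 4: PC=0 idx=0 pred=T actual=T -> ctr[0]=3
Ev 5: PC=1 idx=1 pred=N actual=N -> ctr[1]=0
Ev 6: PC=0 idx=0 pred=T actual=N -> ctr[0]=2
Ev 7: PC=0 idx=0 pred=T actual=T -> ctr[0]=3
Ev 8: PC=1 idx=1 pred=N actual=T -> ctr[1]=1
Ev 9: PC=0 idx=0 pred=T actual=N -> ctr[0]=2
Ev 10: PC=1 idx=1 pred=N actual=T -> ctr[1]=2
Ev 11: PC=1 idx=1 pred=T actual=N -> ctr[1]=1

Answer: 2 1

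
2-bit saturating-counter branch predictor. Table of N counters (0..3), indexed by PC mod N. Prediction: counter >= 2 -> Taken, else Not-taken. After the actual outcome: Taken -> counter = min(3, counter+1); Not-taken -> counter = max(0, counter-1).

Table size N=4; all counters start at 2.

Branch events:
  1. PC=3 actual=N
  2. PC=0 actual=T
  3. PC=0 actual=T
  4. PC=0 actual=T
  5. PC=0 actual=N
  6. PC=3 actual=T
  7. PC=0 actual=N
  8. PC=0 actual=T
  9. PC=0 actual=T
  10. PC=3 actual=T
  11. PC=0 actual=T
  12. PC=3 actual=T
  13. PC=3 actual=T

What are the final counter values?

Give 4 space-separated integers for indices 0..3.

Ev 1: PC=3 idx=3 pred=T actual=N -> ctr[3]=1
Ev 2: PC=0 idx=0 pred=T actual=T -> ctr[0]=3
Ev 3: PC=0 idx=0 pred=T actual=T -> ctr[0]=3
Ev 4: PC=0 idx=0 pred=T actual=T -> ctr[0]=3
Ev 5: PC=0 idx=0 pred=T actual=N -> ctr[0]=2
Ev 6: PC=3 idx=3 pred=N actual=T -> ctr[3]=2
Ev 7: PC=0 idx=0 pred=T actual=N -> ctr[0]=1
Ev 8: PC=0 idx=0 pred=N actual=T -> ctr[0]=2
Ev 9: PC=0 idx=0 pred=T actual=T -> ctr[0]=3
Ev 10: PC=3 idx=3 pred=T actual=T -> ctr[3]=3
Ev 11: PC=0 idx=0 pred=T actual=T -> ctr[0]=3
Ev 12: PC=3 idx=3 pred=T actual=T -> ctr[3]=3
Ev 13: PC=3 idx=3 pred=T actual=T -> ctr[3]=3

Answer: 3 2 2 3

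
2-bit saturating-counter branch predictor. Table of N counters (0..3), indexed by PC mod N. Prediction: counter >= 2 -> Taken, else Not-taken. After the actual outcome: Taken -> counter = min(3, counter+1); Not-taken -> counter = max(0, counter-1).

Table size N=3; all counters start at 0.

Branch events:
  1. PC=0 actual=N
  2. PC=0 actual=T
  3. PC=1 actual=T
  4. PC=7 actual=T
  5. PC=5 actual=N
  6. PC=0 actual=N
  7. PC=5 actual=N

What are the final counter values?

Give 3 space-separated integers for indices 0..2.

Ev 1: PC=0 idx=0 pred=N actual=N -> ctr[0]=0
Ev 2: PC=0 idx=0 pred=N actual=T -> ctr[0]=1
Ev 3: PC=1 idx=1 pred=N actual=T -> ctr[1]=1
Ev 4: PC=7 idx=1 pred=N actual=T -> ctr[1]=2
Ev 5: PC=5 idx=2 pred=N actual=N -> ctr[2]=0
Ev 6: PC=0 idx=0 pred=N actual=N -> ctr[0]=0
Ev 7: PC=5 idx=2 pred=N actual=N -> ctr[2]=0

Answer: 0 2 0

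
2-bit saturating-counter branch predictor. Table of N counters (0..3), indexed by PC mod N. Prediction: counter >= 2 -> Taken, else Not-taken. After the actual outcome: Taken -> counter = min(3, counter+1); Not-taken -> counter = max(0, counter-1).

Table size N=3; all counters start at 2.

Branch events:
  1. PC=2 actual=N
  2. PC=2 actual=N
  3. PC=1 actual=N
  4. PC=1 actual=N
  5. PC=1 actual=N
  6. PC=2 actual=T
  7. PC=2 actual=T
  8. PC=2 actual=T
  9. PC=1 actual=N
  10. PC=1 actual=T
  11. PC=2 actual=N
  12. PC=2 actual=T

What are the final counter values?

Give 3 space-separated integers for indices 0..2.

Ev 1: PC=2 idx=2 pred=T actual=N -> ctr[2]=1
Ev 2: PC=2 idx=2 pred=N actual=N -> ctr[2]=0
Ev 3: PC=1 idx=1 pred=T actual=N -> ctr[1]=1
Ev 4: PC=1 idx=1 pred=N actual=N -> ctr[1]=0
Ev 5: PC=1 idx=1 pred=N actual=N -> ctr[1]=0
Ev 6: PC=2 idx=2 pred=N actual=T -> ctr[2]=1
Ev 7: PC=2 idx=2 pred=N actual=T -> ctr[2]=2
Ev 8: PC=2 idx=2 pred=T actual=T -> ctr[2]=3
Ev 9: PC=1 idx=1 pred=N actual=N -> ctr[1]=0
Ev 10: PC=1 idx=1 pred=N actual=T -> ctr[1]=1
Ev 11: PC=2 idx=2 pred=T actual=N -> ctr[2]=2
Ev 12: PC=2 idx=2 pred=T actual=T -> ctr[2]=3

Answer: 2 1 3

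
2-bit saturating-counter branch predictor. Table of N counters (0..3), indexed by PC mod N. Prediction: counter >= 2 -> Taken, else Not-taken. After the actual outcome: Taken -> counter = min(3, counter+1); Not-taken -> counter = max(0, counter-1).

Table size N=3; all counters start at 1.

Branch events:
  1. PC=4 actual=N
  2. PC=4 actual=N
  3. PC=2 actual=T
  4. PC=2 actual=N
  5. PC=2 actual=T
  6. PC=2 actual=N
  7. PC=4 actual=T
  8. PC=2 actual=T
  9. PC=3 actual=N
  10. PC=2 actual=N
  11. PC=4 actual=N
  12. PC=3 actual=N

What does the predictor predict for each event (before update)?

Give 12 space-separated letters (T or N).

Ev 1: PC=4 idx=1 pred=N actual=N -> ctr[1]=0
Ev 2: PC=4 idx=1 pred=N actual=N -> ctr[1]=0
Ev 3: PC=2 idx=2 pred=N actual=T -> ctr[2]=2
Ev 4: PC=2 idx=2 pred=T actual=N -> ctr[2]=1
Ev 5: PC=2 idx=2 pred=N actual=T -> ctr[2]=2
Ev 6: PC=2 idx=2 pred=T actual=N -> ctr[2]=1
Ev 7: PC=4 idx=1 pred=N actual=T -> ctr[1]=1
Ev 8: PC=2 idx=2 pred=N actual=T -> ctr[2]=2
Ev 9: PC=3 idx=0 pred=N actual=N -> ctr[0]=0
Ev 10: PC=2 idx=2 pred=T actual=N -> ctr[2]=1
Ev 11: PC=4 idx=1 pred=N actual=N -> ctr[1]=0
Ev 12: PC=3 idx=0 pred=N actual=N -> ctr[0]=0

Answer: N N N T N T N N N T N N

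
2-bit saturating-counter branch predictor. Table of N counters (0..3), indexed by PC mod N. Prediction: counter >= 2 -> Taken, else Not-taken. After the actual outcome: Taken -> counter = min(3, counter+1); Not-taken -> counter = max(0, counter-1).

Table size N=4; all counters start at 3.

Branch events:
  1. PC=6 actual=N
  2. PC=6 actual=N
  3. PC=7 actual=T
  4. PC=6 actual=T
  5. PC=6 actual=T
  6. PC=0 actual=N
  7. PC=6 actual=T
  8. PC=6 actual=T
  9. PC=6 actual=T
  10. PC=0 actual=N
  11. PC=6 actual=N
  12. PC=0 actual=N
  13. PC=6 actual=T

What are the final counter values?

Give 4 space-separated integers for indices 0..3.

Ev 1: PC=6 idx=2 pred=T actual=N -> ctr[2]=2
Ev 2: PC=6 idx=2 pred=T actual=N -> ctr[2]=1
Ev 3: PC=7 idx=3 pred=T actual=T -> ctr[3]=3
Ev 4: PC=6 idx=2 pred=N actual=T -> ctr[2]=2
Ev 5: PC=6 idx=2 pred=T actual=T -> ctr[2]=3
Ev 6: PC=0 idx=0 pred=T actual=N -> ctr[0]=2
Ev 7: PC=6 idx=2 pred=T actual=T -> ctr[2]=3
Ev 8: PC=6 idx=2 pred=T actual=T -> ctr[2]=3
Ev 9: PC=6 idx=2 pred=T actual=T -> ctr[2]=3
Ev 10: PC=0 idx=0 pred=T actual=N -> ctr[0]=1
Ev 11: PC=6 idx=2 pred=T actual=N -> ctr[2]=2
Ev 12: PC=0 idx=0 pred=N actual=N -> ctr[0]=0
Ev 13: PC=6 idx=2 pred=T actual=T -> ctr[2]=3

Answer: 0 3 3 3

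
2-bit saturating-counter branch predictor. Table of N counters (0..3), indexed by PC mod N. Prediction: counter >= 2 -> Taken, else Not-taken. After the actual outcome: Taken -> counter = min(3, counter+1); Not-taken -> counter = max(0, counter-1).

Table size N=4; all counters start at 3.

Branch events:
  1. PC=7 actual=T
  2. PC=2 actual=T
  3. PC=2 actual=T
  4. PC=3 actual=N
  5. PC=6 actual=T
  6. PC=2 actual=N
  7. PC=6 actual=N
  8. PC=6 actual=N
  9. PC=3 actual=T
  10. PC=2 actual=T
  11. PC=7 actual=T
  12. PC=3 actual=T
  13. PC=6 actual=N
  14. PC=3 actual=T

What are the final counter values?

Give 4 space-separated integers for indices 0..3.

Ev 1: PC=7 idx=3 pred=T actual=T -> ctr[3]=3
Ev 2: PC=2 idx=2 pred=T actual=T -> ctr[2]=3
Ev 3: PC=2 idx=2 pred=T actual=T -> ctr[2]=3
Ev 4: PC=3 idx=3 pred=T actual=N -> ctr[3]=2
Ev 5: PC=6 idx=2 pred=T actual=T -> ctr[2]=3
Ev 6: PC=2 idx=2 pred=T actual=N -> ctr[2]=2
Ev 7: PC=6 idx=2 pred=T actual=N -> ctr[2]=1
Ev 8: PC=6 idx=2 pred=N actual=N -> ctr[2]=0
Ev 9: PC=3 idx=3 pred=T actual=T -> ctr[3]=3
Ev 10: PC=2 idx=2 pred=N actual=T -> ctr[2]=1
Ev 11: PC=7 idx=3 pred=T actual=T -> ctr[3]=3
Ev 12: PC=3 idx=3 pred=T actual=T -> ctr[3]=3
Ev 13: PC=6 idx=2 pred=N actual=N -> ctr[2]=0
Ev 14: PC=3 idx=3 pred=T actual=T -> ctr[3]=3

Answer: 3 3 0 3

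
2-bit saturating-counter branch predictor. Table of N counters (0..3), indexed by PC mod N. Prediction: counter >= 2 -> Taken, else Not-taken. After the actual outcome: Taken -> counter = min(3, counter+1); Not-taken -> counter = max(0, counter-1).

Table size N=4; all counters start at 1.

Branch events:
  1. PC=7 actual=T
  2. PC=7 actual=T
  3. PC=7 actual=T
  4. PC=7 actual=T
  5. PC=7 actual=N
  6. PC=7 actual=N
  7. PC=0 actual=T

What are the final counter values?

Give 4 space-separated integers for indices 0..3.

Answer: 2 1 1 1

Derivation:
Ev 1: PC=7 idx=3 pred=N actual=T -> ctr[3]=2
Ev 2: PC=7 idx=3 pred=T actual=T -> ctr[3]=3
Ev 3: PC=7 idx=3 pred=T actual=T -> ctr[3]=3
Ev 4: PC=7 idx=3 pred=T actual=T -> ctr[3]=3
Ev 5: PC=7 idx=3 pred=T actual=N -> ctr[3]=2
Ev 6: PC=7 idx=3 pred=T actual=N -> ctr[3]=1
Ev 7: PC=0 idx=0 pred=N actual=T -> ctr[0]=2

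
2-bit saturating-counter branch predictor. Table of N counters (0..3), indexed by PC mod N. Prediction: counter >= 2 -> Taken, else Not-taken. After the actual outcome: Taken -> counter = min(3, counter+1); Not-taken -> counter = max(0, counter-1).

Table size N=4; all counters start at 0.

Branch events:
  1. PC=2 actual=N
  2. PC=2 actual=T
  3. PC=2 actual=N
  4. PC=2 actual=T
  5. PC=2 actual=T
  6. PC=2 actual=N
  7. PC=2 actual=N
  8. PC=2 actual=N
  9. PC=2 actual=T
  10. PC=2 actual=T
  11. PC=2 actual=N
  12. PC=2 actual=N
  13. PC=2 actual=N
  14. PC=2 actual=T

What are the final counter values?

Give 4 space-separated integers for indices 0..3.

Answer: 0 0 1 0

Derivation:
Ev 1: PC=2 idx=2 pred=N actual=N -> ctr[2]=0
Ev 2: PC=2 idx=2 pred=N actual=T -> ctr[2]=1
Ev 3: PC=2 idx=2 pred=N actual=N -> ctr[2]=0
Ev 4: PC=2 idx=2 pred=N actual=T -> ctr[2]=1
Ev 5: PC=2 idx=2 pred=N actual=T -> ctr[2]=2
Ev 6: PC=2 idx=2 pred=T actual=N -> ctr[2]=1
Ev 7: PC=2 idx=2 pred=N actual=N -> ctr[2]=0
Ev 8: PC=2 idx=2 pred=N actual=N -> ctr[2]=0
Ev 9: PC=2 idx=2 pred=N actual=T -> ctr[2]=1
Ev 10: PC=2 idx=2 pred=N actual=T -> ctr[2]=2
Ev 11: PC=2 idx=2 pred=T actual=N -> ctr[2]=1
Ev 12: PC=2 idx=2 pred=N actual=N -> ctr[2]=0
Ev 13: PC=2 idx=2 pred=N actual=N -> ctr[2]=0
Ev 14: PC=2 idx=2 pred=N actual=T -> ctr[2]=1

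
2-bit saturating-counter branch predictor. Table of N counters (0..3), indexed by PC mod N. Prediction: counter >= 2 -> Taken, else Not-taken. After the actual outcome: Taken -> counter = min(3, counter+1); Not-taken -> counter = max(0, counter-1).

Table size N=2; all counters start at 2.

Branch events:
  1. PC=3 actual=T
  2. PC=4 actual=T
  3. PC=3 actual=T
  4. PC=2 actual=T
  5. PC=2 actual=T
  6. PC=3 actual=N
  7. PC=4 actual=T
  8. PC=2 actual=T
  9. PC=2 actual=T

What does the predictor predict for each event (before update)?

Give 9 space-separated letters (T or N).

Answer: T T T T T T T T T

Derivation:
Ev 1: PC=3 idx=1 pred=T actual=T -> ctr[1]=3
Ev 2: PC=4 idx=0 pred=T actual=T -> ctr[0]=3
Ev 3: PC=3 idx=1 pred=T actual=T -> ctr[1]=3
Ev 4: PC=2 idx=0 pred=T actual=T -> ctr[0]=3
Ev 5: PC=2 idx=0 pred=T actual=T -> ctr[0]=3
Ev 6: PC=3 idx=1 pred=T actual=N -> ctr[1]=2
Ev 7: PC=4 idx=0 pred=T actual=T -> ctr[0]=3
Ev 8: PC=2 idx=0 pred=T actual=T -> ctr[0]=3
Ev 9: PC=2 idx=0 pred=T actual=T -> ctr[0]=3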